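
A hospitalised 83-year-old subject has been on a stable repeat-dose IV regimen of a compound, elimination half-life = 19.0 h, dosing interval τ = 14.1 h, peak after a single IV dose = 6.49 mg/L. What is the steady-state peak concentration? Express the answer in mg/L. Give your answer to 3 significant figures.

k = ln2 / t½ = 0.693147 / 19.0 = 0.03648 h⁻¹
e^(−kτ) = e^(−0.03648 × 14.1) = 0.5979
Accumulation ratio R = 1 / (1 − e^(−kτ)) = 1 / (1 − 0.5979) = 2.487
Steady-state peak = C₀ × R = 6.49 × 2.487 = 16.14 mg/L

16.1 mg/L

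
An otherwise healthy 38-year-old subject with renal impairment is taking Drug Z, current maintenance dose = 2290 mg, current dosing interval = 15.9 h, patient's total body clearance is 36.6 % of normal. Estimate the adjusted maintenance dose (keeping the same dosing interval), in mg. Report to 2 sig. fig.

840 mg

To keep the same average steady-state level, dosing rate must scale with clearance.
CL ratio = 36.6 / 100 = 0.3660
New dose (same interval) = 2290 × 0.3660 = 838.1 mg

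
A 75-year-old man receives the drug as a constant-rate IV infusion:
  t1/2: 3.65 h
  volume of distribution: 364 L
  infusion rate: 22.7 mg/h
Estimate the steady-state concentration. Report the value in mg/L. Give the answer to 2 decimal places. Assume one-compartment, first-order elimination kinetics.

0.33 mg/L

k = ln2 / t½ = 0.693147 / 3.65 = 0.1899 h⁻¹
CL = k × Vd = 0.1899 × 364 = 69.12 L/h
At steady state Css = R₀ / CL = 22.7 / 69.12 = 0.3284 mg/L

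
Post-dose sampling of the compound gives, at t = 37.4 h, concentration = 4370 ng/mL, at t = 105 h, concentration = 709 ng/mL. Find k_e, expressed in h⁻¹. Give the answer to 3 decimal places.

0.027 h⁻¹

k = ln(C₁/C₂) / (t₂ − t₁) = ln(4370/709) / (105 − 37.4)
  = 1.819 / 67.60 = 0.02691 h⁻¹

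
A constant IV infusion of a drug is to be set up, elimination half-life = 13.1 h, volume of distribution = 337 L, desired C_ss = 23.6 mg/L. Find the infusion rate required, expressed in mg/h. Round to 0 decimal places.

k = ln2 / t½ = 0.693147 / 13.1 = 0.05291 h⁻¹
CL = k × Vd = 0.05291 × 337 = 17.83 L/h
At steady state, infusion rate R₀ = Css × CL = 23.6 × 17.83 = 420.8 mg/h

421 mg/h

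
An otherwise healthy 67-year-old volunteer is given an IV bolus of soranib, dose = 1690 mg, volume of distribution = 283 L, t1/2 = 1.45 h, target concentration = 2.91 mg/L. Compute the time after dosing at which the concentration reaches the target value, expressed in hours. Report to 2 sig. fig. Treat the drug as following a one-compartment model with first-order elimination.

C₀ = Dose / Vd = 1690 / 283 = 5.972 mg/L
k = ln2 / t½ = 0.693147 / 1.45 = 0.4780 h⁻¹
t = ln(C₀ / C) / k = ln(5.972 / 2.91) / 0.4780
  = ln(2.052) / 0.4780 = 0.7188 / 0.4780 = 1.504 h

1.5 h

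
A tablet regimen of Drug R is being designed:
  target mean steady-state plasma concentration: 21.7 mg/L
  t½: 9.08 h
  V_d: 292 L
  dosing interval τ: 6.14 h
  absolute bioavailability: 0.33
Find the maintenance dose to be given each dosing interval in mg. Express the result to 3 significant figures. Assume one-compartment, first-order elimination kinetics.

9000 mg

k = ln2 / t½ = 0.693147 / 9.08 = 0.07634 h⁻¹
CL = k × Vd = 0.07634 × 292 = 22.29 L/h
At steady state, F × (Dose/τ) = Css × CL.
Dose = Css × CL × τ / F = 21.7 × 22.29 × 6.14 / 0.33 = 9000 mg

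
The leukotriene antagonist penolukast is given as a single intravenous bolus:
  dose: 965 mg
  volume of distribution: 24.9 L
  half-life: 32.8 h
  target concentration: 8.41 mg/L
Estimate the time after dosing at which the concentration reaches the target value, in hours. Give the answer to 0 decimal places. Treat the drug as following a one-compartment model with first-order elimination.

72 h

C₀ = Dose / Vd = 965.0 / 24.9 = 38.76 mg/L
k = ln2 / t½ = 0.693147 / 32.8 = 0.02113 h⁻¹
t = ln(C₀ / C) / k = ln(38.76 / 8.41) / 0.02113
  = ln(4.609) / 0.02113 = 1.528 / 0.02113 = 72.31 h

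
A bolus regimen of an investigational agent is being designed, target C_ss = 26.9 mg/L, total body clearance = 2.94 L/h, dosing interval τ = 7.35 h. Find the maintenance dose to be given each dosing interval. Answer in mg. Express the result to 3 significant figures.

At steady state, Dose/τ = Css × CL.
Dose = Css × CL × τ = 26.9 × 2.940 × 7.35 = 581.3 mg

581 mg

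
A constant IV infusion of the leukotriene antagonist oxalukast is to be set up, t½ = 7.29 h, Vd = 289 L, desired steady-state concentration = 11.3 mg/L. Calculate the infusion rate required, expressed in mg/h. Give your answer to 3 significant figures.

k = ln2 / t½ = 0.693147 / 7.29 = 0.09508 h⁻¹
CL = k × Vd = 0.09508 × 289 = 27.48 L/h
At steady state, infusion rate R₀ = Css × CL = 11.3 × 27.48 = 310.5 mg/h

311 mg/h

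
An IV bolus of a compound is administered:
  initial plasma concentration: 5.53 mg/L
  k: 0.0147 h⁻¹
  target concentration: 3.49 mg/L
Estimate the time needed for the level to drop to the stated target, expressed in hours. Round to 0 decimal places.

31 h

t = ln(C₀ / C) / k = ln(5.530 / 3.49) / 0.01470
  = ln(1.585) / 0.01470 = 0.4606 / 0.01470 = 31.33 h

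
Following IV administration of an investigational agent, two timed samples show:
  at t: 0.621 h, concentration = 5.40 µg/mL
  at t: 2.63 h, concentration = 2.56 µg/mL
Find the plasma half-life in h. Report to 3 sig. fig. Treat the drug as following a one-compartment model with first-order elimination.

k = ln(C₁/C₂) / (t₂ − t₁) = ln(5.40/2.56) / (2.63 − 0.621)
  = 0.7464 / 2.009 = 0.3715 h⁻¹
t½ = ln2 / k = 0.693147 / 0.3715 = 1.866 h

1.87 h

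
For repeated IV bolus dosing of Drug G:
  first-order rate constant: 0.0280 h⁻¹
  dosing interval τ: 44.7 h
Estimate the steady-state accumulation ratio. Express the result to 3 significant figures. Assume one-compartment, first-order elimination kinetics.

1.40

e^(−kτ) = e^(−0.02800 × 44.7) = 0.2860
Accumulation ratio R = 1 / (1 − e^(−kτ)) = 1 / (1 − 0.2860) = 1.401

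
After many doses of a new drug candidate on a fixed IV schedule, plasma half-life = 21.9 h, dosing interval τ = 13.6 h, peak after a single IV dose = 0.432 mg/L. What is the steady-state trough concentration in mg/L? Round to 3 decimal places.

0.803 mg/L

k = ln2 / t½ = 0.693147 / 21.9 = 0.03165 h⁻¹
e^(−kτ) = e^(−0.03165 × 13.6) = 0.6502
Accumulation ratio R = 1 / (1 − e^(−kτ)) = 1 / (1 − 0.6502) = 2.859
Steady-state trough = C₀ × R × e^(−kτ) = 0.432 × 2.859 × 0.6502 = 0.8031 mg/L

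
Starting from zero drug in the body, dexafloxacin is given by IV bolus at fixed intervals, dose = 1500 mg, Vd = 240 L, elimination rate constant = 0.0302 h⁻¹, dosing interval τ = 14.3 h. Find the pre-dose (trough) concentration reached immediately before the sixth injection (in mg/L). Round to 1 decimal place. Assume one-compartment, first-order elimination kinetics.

10.2 mg/L

C₀ per dose = Dose / Vd = 1500 / 240 = 6.250 mg/L
Fraction remaining after one interval: r = e^(−kτ) = e^(−0.03020 × 14.3) = 0.6493
Before dose 6, 5 doses have been given (aged 1τ, 2τ, 3τ, 4τ, 5τ).
C_trough = C₀ × (r + r² + … + r^5) = C₀ × r(1−r^5)/(1−r)
        = 6.250 × 0.6493 × (1 − 0.1154) / (1 − 0.6493) = 10.24 mg/L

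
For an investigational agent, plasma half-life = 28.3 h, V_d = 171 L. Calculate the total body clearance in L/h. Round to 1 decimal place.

4.2 L/h

k = ln2 / t½ = 0.693147 / 28.3 = 0.02449 h⁻¹
CL = k × Vd = 0.02449 × 171 = 4.188 L/h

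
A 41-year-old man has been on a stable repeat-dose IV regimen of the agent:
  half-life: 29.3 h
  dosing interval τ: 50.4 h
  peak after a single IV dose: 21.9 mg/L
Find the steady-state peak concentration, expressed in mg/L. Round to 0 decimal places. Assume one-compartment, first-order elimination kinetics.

31 mg/L

k = ln2 / t½ = 0.693147 / 29.3 = 0.02366 h⁻¹
e^(−kτ) = e^(−0.02366 × 50.4) = 0.3035
Accumulation ratio R = 1 / (1 − e^(−kτ)) = 1 / (1 − 0.3035) = 1.436
Steady-state peak = C₀ × R = 21.9 × 1.436 = 31.45 mg/L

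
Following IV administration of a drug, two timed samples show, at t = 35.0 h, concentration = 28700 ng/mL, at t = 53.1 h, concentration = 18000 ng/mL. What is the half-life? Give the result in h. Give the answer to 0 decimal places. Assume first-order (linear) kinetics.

27 h

k = ln(C₁/C₂) / (t₂ − t₁) = ln(28700/18000) / (53.1 − 35.0)
  = 0.4665 / 18.10 = 0.02577 h⁻¹
t½ = ln2 / k = 0.693147 / 0.02577 = 26.90 h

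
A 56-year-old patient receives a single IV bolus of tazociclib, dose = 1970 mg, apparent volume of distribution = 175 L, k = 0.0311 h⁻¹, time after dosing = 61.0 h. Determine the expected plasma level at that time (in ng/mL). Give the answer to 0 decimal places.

1689 ng/mL

C₀ = Dose / Vd = 1970 / 175 = 11.26 mg/L
C = C₀ · e^(−k·t) = 11.26 × e^(−0.03110 × 61.0)
  = 11.26 × 0.1500 = 1.689 mg/L
Convert: 1.689 mg/L × 1000 = 1689 ng/mL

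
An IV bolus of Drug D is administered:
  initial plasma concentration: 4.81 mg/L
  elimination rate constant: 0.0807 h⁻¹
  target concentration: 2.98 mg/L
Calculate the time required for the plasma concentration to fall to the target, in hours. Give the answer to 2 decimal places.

5.93 h

t = ln(C₀ / C) / k = ln(4.810 / 2.98) / 0.08070
  = ln(1.614) / 0.08070 = 0.4787 / 0.08070 = 5.932 h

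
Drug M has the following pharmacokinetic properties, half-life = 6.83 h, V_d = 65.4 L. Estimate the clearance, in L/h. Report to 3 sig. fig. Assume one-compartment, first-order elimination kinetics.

k = ln2 / t½ = 0.693147 / 6.83 = 0.1015 h⁻¹
CL = k × Vd = 0.1015 × 65.4 = 6.638 L/h

6.64 L/h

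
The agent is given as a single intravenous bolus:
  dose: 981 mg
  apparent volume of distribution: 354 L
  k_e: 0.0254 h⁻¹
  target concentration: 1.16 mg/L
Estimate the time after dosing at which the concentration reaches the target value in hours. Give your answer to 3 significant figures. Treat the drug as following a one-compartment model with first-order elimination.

34.3 h

C₀ = Dose / Vd = 981.0 / 354 = 2.771 mg/L
t = ln(C₀ / C) / k = ln(2.771 / 1.16) / 0.02540
  = ln(2.389) / 0.02540 = 0.8709 / 0.02540 = 34.29 h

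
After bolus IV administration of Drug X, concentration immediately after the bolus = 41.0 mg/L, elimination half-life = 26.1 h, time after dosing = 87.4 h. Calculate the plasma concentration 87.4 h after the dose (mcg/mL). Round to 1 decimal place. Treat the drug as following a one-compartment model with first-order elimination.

4.0 mcg/mL

k = ln2 / t½ = 0.693147 / 26.1 = 0.02656 h⁻¹
C = C₀ · e^(−k·t) = 41.00 × e^(−0.02656 × 87.4)
  = 41.00 × 0.09814 = 4.024 mg/L
(4.024 mg/L = 4.024 mcg/mL)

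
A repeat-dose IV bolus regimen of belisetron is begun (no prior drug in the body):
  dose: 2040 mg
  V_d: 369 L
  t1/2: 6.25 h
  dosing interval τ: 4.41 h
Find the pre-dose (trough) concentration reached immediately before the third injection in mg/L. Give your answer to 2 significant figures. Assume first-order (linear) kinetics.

C₀ per dose = Dose / Vd = 2040 / 369 = 5.528 mg/L
k = ln2 / t½ = 0.693147 / 6.25 = 0.1109 h⁻¹
Fraction remaining after one interval: r = e^(−kτ) = e^(−0.1109 × 4.41) = 0.6132
Before dose 3, 2 doses have been given (aged 1τ, 2τ).
C_trough = C₀ × (r + r²) = 5.528 × (0.6132 + 0.3760) = 5.468 mg/L

5.5 mg/L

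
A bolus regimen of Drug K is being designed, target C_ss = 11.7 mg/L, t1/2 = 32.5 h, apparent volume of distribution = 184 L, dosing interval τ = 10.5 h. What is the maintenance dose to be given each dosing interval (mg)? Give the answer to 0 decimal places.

k = ln2 / t½ = 0.693147 / 32.5 = 0.02133 h⁻¹
CL = k × Vd = 0.02133 × 184 = 3.925 L/h
At steady state, Dose/τ = Css × CL.
Dose = Css × CL × τ = 11.7 × 3.925 × 10.5 = 482.2 mg

482 mg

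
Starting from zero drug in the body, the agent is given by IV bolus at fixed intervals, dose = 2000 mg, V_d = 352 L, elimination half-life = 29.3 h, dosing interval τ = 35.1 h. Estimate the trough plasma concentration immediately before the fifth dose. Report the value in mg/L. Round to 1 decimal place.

C₀ per dose = Dose / Vd = 2000 / 352 = 5.682 mg/L
k = ln2 / t½ = 0.693147 / 29.3 = 0.02366 h⁻¹
Fraction remaining after one interval: r = e^(−kτ) = e^(−0.02366 × 35.1) = 0.4358
Before dose 5, 4 doses have been given (aged 1τ, 2τ, 3τ, 4τ).
C_trough = C₀ × (r + r² + … + r^4) = C₀ × r(1−r^4)/(1−r)
        = 5.682 × 0.4358 × (1 − 0.03607) / (1 − 0.4358) = 4.231 mg/L

4.2 mg/L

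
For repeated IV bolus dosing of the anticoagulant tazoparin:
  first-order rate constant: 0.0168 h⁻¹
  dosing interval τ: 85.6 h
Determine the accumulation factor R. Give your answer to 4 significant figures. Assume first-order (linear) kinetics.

e^(−kτ) = e^(−0.01680 × 85.6) = 0.2374
Accumulation ratio R = 1 / (1 − e^(−kτ)) = 1 / (1 − 0.2374) = 1.311

1.311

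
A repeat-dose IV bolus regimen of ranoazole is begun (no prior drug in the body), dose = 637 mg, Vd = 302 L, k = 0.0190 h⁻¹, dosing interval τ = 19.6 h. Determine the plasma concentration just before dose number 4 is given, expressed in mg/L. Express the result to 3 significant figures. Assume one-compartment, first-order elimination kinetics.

C₀ per dose = Dose / Vd = 637 / 302 = 2.109 mg/L
Fraction remaining after one interval: r = e^(−kτ) = e^(−0.01900 × 19.6) = 0.6891
Before dose 4, 3 doses have been given (aged 1τ, 2τ, 3τ).
C_trough = C₀ × (r + r² + … + r^3) = C₀ × r(1−r^3)/(1−r)
        = 2.109 × 0.6891 × (1 − 0.3272) / (1 − 0.6891) = 3.145 mg/L

3.15 mg/L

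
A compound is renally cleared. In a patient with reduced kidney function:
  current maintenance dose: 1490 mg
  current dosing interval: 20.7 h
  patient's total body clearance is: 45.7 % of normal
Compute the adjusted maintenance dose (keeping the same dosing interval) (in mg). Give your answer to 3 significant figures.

To keep the same average steady-state level, dosing rate must scale with clearance.
CL ratio = 45.7 / 100 = 0.4570
New dose (same interval) = 1490 × 0.4570 = 680.9 mg

681 mg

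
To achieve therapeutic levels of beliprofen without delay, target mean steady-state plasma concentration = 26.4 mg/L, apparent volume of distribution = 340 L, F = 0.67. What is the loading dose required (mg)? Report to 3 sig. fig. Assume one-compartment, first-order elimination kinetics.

LD = Css × Vd / F = 26.4 × 340 / 0.67 = 13400 mg

13400 mg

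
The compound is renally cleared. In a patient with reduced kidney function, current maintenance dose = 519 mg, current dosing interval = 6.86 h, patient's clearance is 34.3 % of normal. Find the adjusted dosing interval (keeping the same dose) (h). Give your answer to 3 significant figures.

To keep the same average steady-state level, dosing rate must scale with clearance.
CL ratio = 34.3 / 100 = 0.3430
New interval (same dose) = 6.86 / 0.3430 = 20.00 h

20.0 h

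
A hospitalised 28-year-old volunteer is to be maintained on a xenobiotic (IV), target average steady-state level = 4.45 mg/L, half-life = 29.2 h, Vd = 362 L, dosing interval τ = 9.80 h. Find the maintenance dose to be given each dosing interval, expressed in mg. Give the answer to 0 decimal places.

k = ln2 / t½ = 0.693147 / 29.2 = 0.02374 h⁻¹
CL = k × Vd = 0.02374 × 362 = 8.594 L/h
At steady state, Dose/τ = Css × CL.
Dose = Css × CL × τ = 4.45 × 8.594 × 9.80 = 374.8 mg

375 mg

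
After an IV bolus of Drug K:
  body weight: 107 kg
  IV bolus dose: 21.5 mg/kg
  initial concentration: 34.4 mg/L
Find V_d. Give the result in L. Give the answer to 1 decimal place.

66.9 L

Dose = 21.5 × 107 = 2301 mg
Vd = Dose / C₀ = 2301 / 34.4 = 66.89 L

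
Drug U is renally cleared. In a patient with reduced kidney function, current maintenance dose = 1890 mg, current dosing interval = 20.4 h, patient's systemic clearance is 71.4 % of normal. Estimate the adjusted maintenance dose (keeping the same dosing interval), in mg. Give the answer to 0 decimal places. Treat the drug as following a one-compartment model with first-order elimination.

To keep the same average steady-state level, dosing rate must scale with clearance.
CL ratio = 71.4 / 100 = 0.7140
New dose (same interval) = 1890 × 0.7140 = 1349 mg

1349 mg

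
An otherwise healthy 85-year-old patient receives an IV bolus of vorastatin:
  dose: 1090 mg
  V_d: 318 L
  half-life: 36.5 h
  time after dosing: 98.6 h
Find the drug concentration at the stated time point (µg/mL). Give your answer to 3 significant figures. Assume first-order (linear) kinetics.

C₀ = Dose / Vd = 1090 / 318 = 3.428 mg/L
k = ln2 / t½ = 0.693147 / 36.5 = 0.01899 h⁻¹
C = C₀ · e^(−k·t) = 3.428 × e^(−0.01899 × 98.6)
  = 3.428 × 0.1538 = 0.5272 mg/L
(0.5272 mg/L = 0.5272 µg/mL)

0.527 µg/mL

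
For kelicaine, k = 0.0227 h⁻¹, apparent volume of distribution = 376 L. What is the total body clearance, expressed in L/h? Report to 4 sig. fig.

CL = k × Vd = 0.0227 × 376 = 8.535 L/h

8.535 L/h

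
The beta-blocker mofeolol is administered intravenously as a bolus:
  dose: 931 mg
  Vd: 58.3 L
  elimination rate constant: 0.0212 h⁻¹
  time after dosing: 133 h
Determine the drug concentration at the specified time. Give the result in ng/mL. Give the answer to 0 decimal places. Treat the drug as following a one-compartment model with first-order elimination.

952 ng/mL

C₀ = Dose / Vd = 931.0 / 58.3 = 15.97 mg/L
C = C₀ · e^(−k·t) = 15.97 × e^(−0.02120 × 133)
  = 15.97 × 0.05963 = 0.9523 mg/L
Convert: 0.9523 mg/L × 1000 = 952.3 ng/mL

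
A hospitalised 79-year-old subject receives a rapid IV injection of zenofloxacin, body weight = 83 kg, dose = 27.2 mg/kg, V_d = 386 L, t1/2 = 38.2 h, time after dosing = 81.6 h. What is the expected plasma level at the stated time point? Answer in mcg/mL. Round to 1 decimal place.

Total dose = 27.2 × 83 = 2258 mg
C₀ = Dose / Vd = 2258 / 386 = 5.850 mg/L
k = ln2 / t½ = 0.693147 / 38.2 = 0.01815 h⁻¹
C = C₀ · e^(−k·t) = 5.850 × e^(−0.01815 × 81.6)
  = 5.850 × 0.2274 = 1.330 mg/L
(1.330 mg/L = 1.330 mcg/mL)

1.3 mcg/mL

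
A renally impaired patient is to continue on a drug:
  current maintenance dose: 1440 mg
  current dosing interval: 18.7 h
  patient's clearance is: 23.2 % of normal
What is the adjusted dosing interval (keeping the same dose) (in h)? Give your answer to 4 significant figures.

To keep the same average steady-state level, dosing rate must scale with clearance.
CL ratio = 23.2 / 100 = 0.2320
New interval (same dose) = 18.7 / 0.2320 = 80.60 h

80.60 h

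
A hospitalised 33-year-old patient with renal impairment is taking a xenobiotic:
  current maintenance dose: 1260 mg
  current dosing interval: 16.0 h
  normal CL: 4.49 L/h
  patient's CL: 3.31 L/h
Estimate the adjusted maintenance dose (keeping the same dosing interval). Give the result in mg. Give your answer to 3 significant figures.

929 mg

To keep the same average steady-state level, dosing rate must scale with clearance.
CL ratio = 3.31 / 4.49 = 0.7372
New dose (same interval) = 1260 × 0.7372 = 928.9 mg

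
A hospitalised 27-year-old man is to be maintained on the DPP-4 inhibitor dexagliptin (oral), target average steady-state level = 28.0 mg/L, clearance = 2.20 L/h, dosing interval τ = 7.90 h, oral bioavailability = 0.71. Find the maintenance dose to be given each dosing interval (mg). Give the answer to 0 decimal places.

685 mg

At steady state, F × (Dose/τ) = Css × CL.
Dose = Css × CL × τ / F = 28.0 × 2.200 × 7.90 / 0.71 = 685.4 mg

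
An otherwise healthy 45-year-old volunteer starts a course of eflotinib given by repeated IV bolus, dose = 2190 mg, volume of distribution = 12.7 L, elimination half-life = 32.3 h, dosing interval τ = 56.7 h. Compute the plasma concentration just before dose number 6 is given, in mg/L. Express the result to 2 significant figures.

72 mg/L

C₀ per dose = Dose / Vd = 2190 / 12.7 = 172.4 mg/L
k = ln2 / t½ = 0.693147 / 32.3 = 0.02146 h⁻¹
Fraction remaining after one interval: r = e^(−kτ) = e^(−0.02146 × 56.7) = 0.2962
Before dose 6, 5 doses have been given (aged 1τ, 2τ, 3τ, 4τ, 5τ).
C_trough = C₀ × (r + r² + … + r^5) = C₀ × r(1−r^5)/(1−r)
        = 172.4 × 0.2962 × (1 − 0.002280) / (1 − 0.2962) = 72.39 mg/L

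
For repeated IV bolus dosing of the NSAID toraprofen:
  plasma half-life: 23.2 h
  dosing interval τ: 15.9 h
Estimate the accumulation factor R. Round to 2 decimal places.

2.64

k = ln2 / t½ = 0.693147 / 23.2 = 0.02988 h⁻¹
e^(−kτ) = e^(−0.02988 × 15.9) = 0.6218
Accumulation ratio R = 1 / (1 − e^(−kτ)) = 1 / (1 − 0.6218) = 2.644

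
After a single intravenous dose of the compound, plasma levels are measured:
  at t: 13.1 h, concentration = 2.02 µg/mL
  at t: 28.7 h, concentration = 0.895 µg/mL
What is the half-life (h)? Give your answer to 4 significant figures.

13.28 h

k = ln(C₁/C₂) / (t₂ − t₁) = ln(2.02/0.895) / (28.7 − 13.1)
  = 0.8140 / 15.60 = 0.05218 h⁻¹
t½ = ln2 / k = 0.693147 / 0.05218 = 13.28 h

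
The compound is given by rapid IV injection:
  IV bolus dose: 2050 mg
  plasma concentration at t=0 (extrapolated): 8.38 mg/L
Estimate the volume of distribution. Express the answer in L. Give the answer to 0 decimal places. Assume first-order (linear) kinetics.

Vd = Dose / C₀ = 2050 / 8.38 = 244.6 L

245 L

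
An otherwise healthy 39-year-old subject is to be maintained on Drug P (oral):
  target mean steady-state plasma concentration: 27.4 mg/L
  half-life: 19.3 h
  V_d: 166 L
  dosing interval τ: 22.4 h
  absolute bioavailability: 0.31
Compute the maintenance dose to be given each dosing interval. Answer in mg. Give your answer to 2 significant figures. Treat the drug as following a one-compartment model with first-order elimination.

k = ln2 / t½ = 0.693147 / 19.3 = 0.03591 h⁻¹
CL = k × Vd = 0.03591 × 166 = 5.961 L/h
At steady state, F × (Dose/τ) = Css × CL.
Dose = Css × CL × τ / F = 27.4 × 5.961 × 22.4 / 0.31 = 11800 mg

12000 mg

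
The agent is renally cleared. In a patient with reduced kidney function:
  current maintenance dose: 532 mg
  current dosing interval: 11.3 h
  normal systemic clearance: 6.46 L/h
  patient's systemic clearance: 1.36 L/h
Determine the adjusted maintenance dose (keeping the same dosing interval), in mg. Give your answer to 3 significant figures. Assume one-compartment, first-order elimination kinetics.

112 mg

To keep the same average steady-state level, dosing rate must scale with clearance.
CL ratio = 1.36 / 6.46 = 0.2105
New dose (same interval) = 532 × 0.2105 = 112.0 mg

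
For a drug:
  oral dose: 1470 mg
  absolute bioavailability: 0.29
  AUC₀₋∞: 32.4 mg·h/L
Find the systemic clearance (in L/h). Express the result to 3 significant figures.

CL = F·Dose / AUC = 0.29 × 1470 / 32.4 = 13.16 L/h

13.2 L/h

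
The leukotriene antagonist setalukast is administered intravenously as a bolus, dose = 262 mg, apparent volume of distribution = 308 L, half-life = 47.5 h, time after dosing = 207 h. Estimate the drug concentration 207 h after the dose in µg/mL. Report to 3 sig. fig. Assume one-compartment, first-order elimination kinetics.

0.0415 µg/mL

C₀ = Dose / Vd = 262.0 / 308 = 0.8506 mg/L
k = ln2 / t½ = 0.693147 / 47.5 = 0.01459 h⁻¹
C = C₀ · e^(−k·t) = 0.8506 × e^(−0.01459 × 207)
  = 0.8506 × 0.04879 = 0.04150 mg/L
(0.04150 mg/L = 0.04150 µg/mL)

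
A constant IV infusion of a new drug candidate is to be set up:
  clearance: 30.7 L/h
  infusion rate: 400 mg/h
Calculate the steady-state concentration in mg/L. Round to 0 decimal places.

At steady state Css = R₀ / CL = 400 / 30.70 = 13.03 mg/L

13 mg/L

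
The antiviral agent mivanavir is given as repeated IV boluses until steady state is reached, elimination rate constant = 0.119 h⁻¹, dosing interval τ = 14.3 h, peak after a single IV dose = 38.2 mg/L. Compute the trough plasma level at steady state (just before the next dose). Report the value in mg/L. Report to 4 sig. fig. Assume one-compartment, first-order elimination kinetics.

8.521 mg/L

e^(−kτ) = e^(−0.1190 × 14.3) = 0.1824
Accumulation ratio R = 1 / (1 − e^(−kτ)) = 1 / (1 − 0.1824) = 1.223
Steady-state trough = C₀ × R × e^(−kτ) = 38.2 × 1.223 × 0.1824 = 8.521 mg/L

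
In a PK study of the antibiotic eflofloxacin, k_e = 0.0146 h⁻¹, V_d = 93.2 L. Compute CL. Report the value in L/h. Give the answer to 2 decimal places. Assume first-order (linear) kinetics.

CL = k × Vd = 0.0146 × 93.2 = 1.361 L/h

1.36 L/h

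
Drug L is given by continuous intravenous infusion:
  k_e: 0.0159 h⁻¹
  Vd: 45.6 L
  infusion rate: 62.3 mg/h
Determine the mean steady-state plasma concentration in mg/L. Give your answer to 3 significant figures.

85.9 mg/L

CL = k × Vd = 0.01590 × 45.6 = 0.7250 L/h
At steady state Css = R₀ / CL = 62.3 / 0.7250 = 85.93 mg/L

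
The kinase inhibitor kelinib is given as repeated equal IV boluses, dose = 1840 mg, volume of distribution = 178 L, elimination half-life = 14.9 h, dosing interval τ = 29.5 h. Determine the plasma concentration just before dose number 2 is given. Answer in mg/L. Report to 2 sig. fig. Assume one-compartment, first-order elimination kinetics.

C₀ per dose = Dose / Vd = 1840 / 178 = 10.34 mg/L
k = ln2 / t½ = 0.693147 / 14.9 = 0.04652 h⁻¹
Fraction remaining after one interval: r = e^(−kτ) = e^(−0.04652 × 29.5) = 0.2535
Before dose 2, 1 dose has been given (aged 1τ).
C_trough = C₀ × r = 10.34 × 0.2535 = 2.621 mg/L

2.6 mg/L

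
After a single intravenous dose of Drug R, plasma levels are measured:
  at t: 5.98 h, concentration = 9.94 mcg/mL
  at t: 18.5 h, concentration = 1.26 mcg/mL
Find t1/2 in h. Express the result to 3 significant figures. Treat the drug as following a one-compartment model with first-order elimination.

4.20 h

k = ln(C₁/C₂) / (t₂ − t₁) = ln(9.94/1.26) / (18.5 − 5.98)
  = 2.065 / 12.52 = 0.1649 h⁻¹
t½ = ln2 / k = 0.693147 / 0.1649 = 4.203 h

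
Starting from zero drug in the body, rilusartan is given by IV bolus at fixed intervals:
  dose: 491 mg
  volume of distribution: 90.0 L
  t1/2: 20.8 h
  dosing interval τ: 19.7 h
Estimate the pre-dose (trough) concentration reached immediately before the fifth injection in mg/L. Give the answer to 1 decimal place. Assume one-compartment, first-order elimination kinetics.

C₀ per dose = Dose / Vd = 491 / 90.0 = 5.456 mg/L
k = ln2 / t½ = 0.693147 / 20.8 = 0.03332 h⁻¹
Fraction remaining after one interval: r = e^(−kτ) = e^(−0.03332 × 19.7) = 0.5187
Before dose 5, 4 doses have been given (aged 1τ, 2τ, 3τ, 4τ).
C_trough = C₀ × (r + r² + … + r^4) = C₀ × r(1−r^4)/(1−r)
        = 5.456 × 0.5187 × (1 − 0.07239) / (1 − 0.5187) = 5.454 mg/L

5.5 mg/L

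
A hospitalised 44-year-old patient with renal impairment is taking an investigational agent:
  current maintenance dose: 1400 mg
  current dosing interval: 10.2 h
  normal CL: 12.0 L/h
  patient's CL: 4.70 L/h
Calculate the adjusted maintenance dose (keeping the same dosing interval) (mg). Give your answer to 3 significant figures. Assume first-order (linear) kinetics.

548 mg

To keep the same average steady-state level, dosing rate must scale with clearance.
CL ratio = 4.70 / 12.0 = 0.3917
New dose (same interval) = 1400 × 0.3917 = 548.4 mg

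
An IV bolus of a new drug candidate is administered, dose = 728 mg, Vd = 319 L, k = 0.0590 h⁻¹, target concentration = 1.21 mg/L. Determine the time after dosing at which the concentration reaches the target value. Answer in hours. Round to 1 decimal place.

C₀ = Dose / Vd = 728.0 / 319 = 2.282 mg/L
t = ln(C₀ / C) / k = ln(2.282 / 1.21) / 0.05900
  = ln(1.886) / 0.05900 = 0.6345 / 0.05900 = 10.75 h

10.8 h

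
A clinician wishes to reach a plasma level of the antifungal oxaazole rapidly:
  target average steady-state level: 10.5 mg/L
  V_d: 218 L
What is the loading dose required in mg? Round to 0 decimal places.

2289 mg

LD = Css × Vd = 10.5 × 218 = 2289 mg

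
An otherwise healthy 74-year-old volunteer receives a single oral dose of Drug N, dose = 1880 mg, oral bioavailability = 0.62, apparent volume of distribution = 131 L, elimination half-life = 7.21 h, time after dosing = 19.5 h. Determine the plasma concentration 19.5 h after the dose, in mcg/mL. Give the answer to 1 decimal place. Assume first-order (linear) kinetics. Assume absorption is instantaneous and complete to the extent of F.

Amount reaching circulation = F × Dose = 0.62 × 1880 = 1166 mg
C₀ = F·Dose / Vd = 1166 / 131 = 8.901 mg/L
k = ln2 / t½ = 0.693147 / 7.21 = 0.09614 h⁻¹
C = C₀ · e^(−k·t) = 8.901 × e^(−0.09614 × 19.5)
  = 8.901 × 0.1534 = 1.365 mg/L
(1.365 mg/L = 1.365 mcg/mL)

1.4 mcg/mL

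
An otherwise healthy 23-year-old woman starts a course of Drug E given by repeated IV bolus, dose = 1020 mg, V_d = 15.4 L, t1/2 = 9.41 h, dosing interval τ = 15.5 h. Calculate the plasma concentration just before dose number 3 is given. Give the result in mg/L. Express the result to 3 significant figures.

27.9 mg/L

C₀ per dose = Dose / Vd = 1020 / 15.4 = 66.23 mg/L
k = ln2 / t½ = 0.693147 / 9.41 = 0.07366 h⁻¹
Fraction remaining after one interval: r = e^(−kτ) = e^(−0.07366 × 15.5) = 0.3193
Before dose 3, 2 doses have been given (aged 1τ, 2τ).
C_trough = C₀ × (r + r²) = 66.23 × (0.3193 + 0.1020) = 27.90 mg/L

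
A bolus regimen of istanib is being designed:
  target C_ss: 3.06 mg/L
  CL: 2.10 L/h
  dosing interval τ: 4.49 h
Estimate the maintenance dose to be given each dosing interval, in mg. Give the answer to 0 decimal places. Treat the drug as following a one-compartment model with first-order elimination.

29 mg

At steady state, Dose/τ = Css × CL.
Dose = Css × CL × τ = 3.06 × 2.100 × 4.49 = 28.85 mg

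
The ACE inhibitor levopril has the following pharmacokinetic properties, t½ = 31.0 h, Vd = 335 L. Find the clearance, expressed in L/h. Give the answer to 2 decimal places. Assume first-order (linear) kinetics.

k = ln2 / t½ = 0.693147 / 31.0 = 0.02236 h⁻¹
CL = k × Vd = 0.02236 × 335 = 7.491 L/h

7.49 L/h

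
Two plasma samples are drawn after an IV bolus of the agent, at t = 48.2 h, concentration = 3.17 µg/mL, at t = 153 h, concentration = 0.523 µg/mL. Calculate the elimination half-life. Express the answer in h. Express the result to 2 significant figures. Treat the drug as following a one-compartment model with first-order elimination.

k = ln(C₁/C₂) / (t₂ − t₁) = ln(3.17/0.523) / (153 − 48.2)
  = 1.802 / 104.8 = 0.01719 h⁻¹
t½ = ln2 / k = 0.693147 / 0.01719 = 40.32 h

40 h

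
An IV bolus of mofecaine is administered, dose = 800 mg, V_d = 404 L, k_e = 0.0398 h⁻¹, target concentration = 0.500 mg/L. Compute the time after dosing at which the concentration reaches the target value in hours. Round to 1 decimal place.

34.6 h

C₀ = Dose / Vd = 800.0 / 404 = 1.980 mg/L
t = ln(C₀ / C) / k = ln(1.980 / 0.500) / 0.03980
  = ln(3.960) / 0.03980 = 1.376 / 0.03980 = 34.57 h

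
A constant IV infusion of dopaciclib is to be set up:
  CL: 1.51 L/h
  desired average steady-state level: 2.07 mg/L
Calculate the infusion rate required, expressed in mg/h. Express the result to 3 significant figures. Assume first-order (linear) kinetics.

At steady state, infusion rate R₀ = Css × CL = 2.07 × 1.510 = 3.126 mg/h

3.13 mg/h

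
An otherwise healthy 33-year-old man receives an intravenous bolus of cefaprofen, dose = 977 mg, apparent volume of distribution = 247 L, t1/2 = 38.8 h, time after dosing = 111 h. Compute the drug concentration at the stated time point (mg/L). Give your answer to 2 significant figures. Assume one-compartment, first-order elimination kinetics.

C₀ = Dose / Vd = 977.0 / 247 = 3.955 mg/L
k = ln2 / t½ = 0.693147 / 38.8 = 0.01786 h⁻¹
C = C₀ · e^(−k·t) = 3.955 × e^(−0.01786 × 111)
  = 3.955 × 0.1377 = 0.5446 mg/L

0.54 mg/L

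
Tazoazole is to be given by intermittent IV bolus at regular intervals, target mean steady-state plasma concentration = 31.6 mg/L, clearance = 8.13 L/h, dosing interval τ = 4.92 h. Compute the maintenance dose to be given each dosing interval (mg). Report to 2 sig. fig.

At steady state, Dose/τ = Css × CL.
Dose = Css × CL × τ = 31.6 × 8.130 × 4.92 = 1264 mg

1300 mg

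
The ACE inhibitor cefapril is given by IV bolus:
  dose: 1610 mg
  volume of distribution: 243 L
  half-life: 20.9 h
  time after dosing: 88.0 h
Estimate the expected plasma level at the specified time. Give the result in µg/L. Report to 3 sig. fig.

C₀ = Dose / Vd = 1610 / 243 = 6.626 mg/L
k = ln2 / t½ = 0.693147 / 20.9 = 0.03316 h⁻¹
C = C₀ · e^(−k·t) = 6.626 × e^(−0.03316 × 88.0)
  = 6.626 × 0.05404 = 0.3581 mg/L
Convert: 0.3581 mg/L × 1000 = 358.1 µg/L

358 µg/L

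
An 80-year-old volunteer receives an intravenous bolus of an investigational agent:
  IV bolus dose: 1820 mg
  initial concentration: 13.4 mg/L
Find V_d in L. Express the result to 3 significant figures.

Vd = Dose / C₀ = 1820 / 13.4 = 135.8 L

136 L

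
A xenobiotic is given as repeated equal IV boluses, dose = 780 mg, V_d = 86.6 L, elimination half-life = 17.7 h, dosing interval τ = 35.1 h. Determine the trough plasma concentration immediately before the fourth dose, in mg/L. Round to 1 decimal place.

C₀ per dose = Dose / Vd = 780 / 86.6 = 9.007 mg/L
k = ln2 / t½ = 0.693147 / 17.7 = 0.03916 h⁻¹
Fraction remaining after one interval: r = e^(−kτ) = e^(−0.03916 × 35.1) = 0.2530
Before dose 4, 3 doses have been given (aged 1τ, 2τ, 3τ).
C_trough = C₀ × (r + r² + … + r^3) = C₀ × r(1−r^3)/(1−r)
        = 9.007 × 0.2530 × (1 − 0.01619) / (1 − 0.2530) = 3.001 mg/L

3.0 mg/L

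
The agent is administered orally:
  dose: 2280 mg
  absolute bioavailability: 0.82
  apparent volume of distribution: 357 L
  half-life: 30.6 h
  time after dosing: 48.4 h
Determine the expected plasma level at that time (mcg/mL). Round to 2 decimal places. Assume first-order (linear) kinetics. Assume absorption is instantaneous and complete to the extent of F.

1.75 mcg/mL

Amount reaching circulation = F × Dose = 0.82 × 2280 = 1870 mg
C₀ = F·Dose / Vd = 1870 / 357 = 5.238 mg/L
k = ln2 / t½ = 0.693147 / 30.6 = 0.02265 h⁻¹
C = C₀ · e^(−k·t) = 5.238 × e^(−0.02265 × 48.4)
  = 5.238 × 0.3341 = 1.750 mg/L
(1.750 mg/L = 1.750 mcg/mL)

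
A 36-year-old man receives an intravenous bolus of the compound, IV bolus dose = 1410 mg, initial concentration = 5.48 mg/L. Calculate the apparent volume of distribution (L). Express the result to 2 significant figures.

260 L

Vd = Dose / C₀ = 1410 / 5.48 = 257.3 L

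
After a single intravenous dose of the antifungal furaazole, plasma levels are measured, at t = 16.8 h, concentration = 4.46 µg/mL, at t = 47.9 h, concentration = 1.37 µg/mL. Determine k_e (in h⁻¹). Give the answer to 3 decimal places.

k = ln(C₁/C₂) / (t₂ − t₁) = ln(4.46/1.37) / (47.9 − 16.8)
  = 1.180 / 31.10 = 0.03794 h⁻¹

0.038 h⁻¹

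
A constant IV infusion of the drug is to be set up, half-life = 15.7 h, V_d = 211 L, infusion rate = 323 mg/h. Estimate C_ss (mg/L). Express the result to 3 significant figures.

34.7 mg/L

k = ln2 / t½ = 0.693147 / 15.7 = 0.04415 h⁻¹
CL = k × Vd = 0.04415 × 211 = 9.316 L/h
At steady state Css = R₀ / CL = 323 / 9.316 = 34.67 mg/L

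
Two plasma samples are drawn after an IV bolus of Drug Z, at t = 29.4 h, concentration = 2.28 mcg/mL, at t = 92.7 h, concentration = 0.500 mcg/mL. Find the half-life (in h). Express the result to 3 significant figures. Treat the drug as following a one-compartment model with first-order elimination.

28.9 h

k = ln(C₁/C₂) / (t₂ − t₁) = ln(2.28/0.500) / (92.7 − 29.4)
  = 1.517 / 63.30 = 0.02397 h⁻¹
t½ = ln2 / k = 0.693147 / 0.02397 = 28.92 h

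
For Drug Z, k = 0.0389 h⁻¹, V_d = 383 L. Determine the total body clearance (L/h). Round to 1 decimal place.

CL = k × Vd = 0.0389 × 383 = 14.90 L/h

14.9 L/h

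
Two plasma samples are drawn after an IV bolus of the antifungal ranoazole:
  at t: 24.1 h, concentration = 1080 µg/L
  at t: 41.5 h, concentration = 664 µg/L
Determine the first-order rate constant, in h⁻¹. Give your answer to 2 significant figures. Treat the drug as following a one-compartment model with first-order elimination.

0.028 h⁻¹

k = ln(C₁/C₂) / (t₂ − t₁) = ln(1080/664) / (41.5 − 24.1)
  = 0.4864 / 17.40 = 0.02795 h⁻¹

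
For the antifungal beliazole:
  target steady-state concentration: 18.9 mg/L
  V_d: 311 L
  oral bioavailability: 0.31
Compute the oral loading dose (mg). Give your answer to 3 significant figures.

19000 mg

LD = Css × Vd / F = 18.9 × 311 / 0.31 = 18960 mg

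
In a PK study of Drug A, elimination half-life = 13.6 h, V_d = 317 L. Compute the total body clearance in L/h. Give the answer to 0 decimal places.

k = ln2 / t½ = 0.693147 / 13.6 = 0.05097 h⁻¹
CL = k × Vd = 0.05097 × 317 = 16.16 L/h

16 L/h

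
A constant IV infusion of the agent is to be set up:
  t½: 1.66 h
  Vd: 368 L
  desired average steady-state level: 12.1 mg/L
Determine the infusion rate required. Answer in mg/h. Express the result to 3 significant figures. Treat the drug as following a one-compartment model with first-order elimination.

1860 mg/h

k = ln2 / t½ = 0.693147 / 1.66 = 0.4176 h⁻¹
CL = k × Vd = 0.4176 × 368 = 153.7 L/h
At steady state, infusion rate R₀ = Css × CL = 12.1 × 153.7 = 1860 mg/h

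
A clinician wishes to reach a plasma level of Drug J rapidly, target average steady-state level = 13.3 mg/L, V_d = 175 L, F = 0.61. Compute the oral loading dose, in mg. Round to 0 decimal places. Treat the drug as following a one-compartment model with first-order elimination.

3816 mg

LD = Css × Vd / F = 13.3 × 175 / 0.61 = 3816 mg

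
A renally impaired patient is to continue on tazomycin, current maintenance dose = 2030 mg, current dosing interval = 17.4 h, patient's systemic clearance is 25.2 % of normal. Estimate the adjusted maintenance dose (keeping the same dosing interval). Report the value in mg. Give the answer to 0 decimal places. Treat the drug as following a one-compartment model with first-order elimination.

To keep the same average steady-state level, dosing rate must scale with clearance.
CL ratio = 25.2 / 100 = 0.2520
New dose (same interval) = 2030 × 0.2520 = 511.6 mg

512 mg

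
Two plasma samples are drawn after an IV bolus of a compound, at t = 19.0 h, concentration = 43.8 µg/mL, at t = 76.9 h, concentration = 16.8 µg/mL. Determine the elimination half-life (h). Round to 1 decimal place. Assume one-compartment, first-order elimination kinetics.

41.9 h

k = ln(C₁/C₂) / (t₂ − t₁) = ln(43.8/16.8) / (76.9 − 19.0)
  = 0.9583 / 57.90 = 0.01655 h⁻¹
t½ = ln2 / k = 0.693147 / 0.01655 = 41.88 h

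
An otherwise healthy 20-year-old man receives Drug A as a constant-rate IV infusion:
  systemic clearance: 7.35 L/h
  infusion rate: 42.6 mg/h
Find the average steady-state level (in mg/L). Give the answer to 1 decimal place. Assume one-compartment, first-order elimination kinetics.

At steady state Css = R₀ / CL = 42.6 / 7.350 = 5.796 mg/L

5.8 mg/L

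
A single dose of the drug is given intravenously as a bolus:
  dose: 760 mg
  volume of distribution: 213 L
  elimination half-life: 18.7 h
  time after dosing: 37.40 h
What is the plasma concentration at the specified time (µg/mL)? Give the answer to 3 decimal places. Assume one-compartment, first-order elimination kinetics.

C₀ = Dose / Vd = 760.0 / 213 = 3.568 mg/L
k = ln2 / t½ = 0.693147 / 18.7 = 0.03707 h⁻¹
t / t½ = 37.40 / 18.7 = 2 half-lives
C = C₀ × (1/2)^2 = 3.568 × 0.2500 = 0.8920 mg/L
(0.8920 mg/L = 0.8920 µg/mL)

0.892 µg/mL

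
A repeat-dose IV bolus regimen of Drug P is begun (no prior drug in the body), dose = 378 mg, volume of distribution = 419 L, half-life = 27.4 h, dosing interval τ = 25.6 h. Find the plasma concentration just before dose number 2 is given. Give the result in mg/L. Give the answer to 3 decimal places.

C₀ per dose = Dose / Vd = 378 / 419 = 0.9021 mg/L
k = ln2 / t½ = 0.693147 / 27.4 = 0.02530 h⁻¹
Fraction remaining after one interval: r = e^(−kτ) = e^(−0.02530 × 25.6) = 0.5233
Before dose 2, 1 dose has been given (aged 1τ).
C_trough = C₀ × r = 0.9021 × 0.5233 = 0.4721 mg/L

0.472 mg/L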